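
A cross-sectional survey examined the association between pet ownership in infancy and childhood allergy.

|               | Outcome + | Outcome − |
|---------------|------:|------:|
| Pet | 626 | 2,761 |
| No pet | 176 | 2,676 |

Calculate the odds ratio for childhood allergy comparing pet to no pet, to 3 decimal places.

3.447

Cells: a = 626, b = 2761, c = 176, d = 2676.
OR = (a·d)/(b·c) = (626 × 2676) / (2761 × 176) = 1675176 / 485936 = 3.44732
The odds of childhood allergy are about 3.45 times as high in the pet group.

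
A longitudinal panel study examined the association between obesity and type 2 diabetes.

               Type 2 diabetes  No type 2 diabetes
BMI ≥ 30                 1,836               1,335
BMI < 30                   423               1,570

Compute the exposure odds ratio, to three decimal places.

5.104

Cells: a = 1836, b = 1335, c = 423, d = 1570.
OR = (a·d)/(b·c) = (1836 × 1570) / (1335 × 423) = 2882520 / 564705 = 5.10447
The odds of type 2 diabetes are about 5.10 times as high in the bmi ≥ 30 group.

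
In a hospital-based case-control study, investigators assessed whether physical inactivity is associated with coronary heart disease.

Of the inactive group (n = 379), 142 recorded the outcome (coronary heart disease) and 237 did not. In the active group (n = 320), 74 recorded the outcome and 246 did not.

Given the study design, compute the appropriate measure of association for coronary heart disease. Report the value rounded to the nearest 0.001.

From the description: a = 142, b = 237, c = 74, d = 246.
This is a hospital-based case-control study: participants were sampled on outcome status, so risks in the source population cannot be estimated directly — relative risk is not valid here. The odds ratio is the appropriate measure.
OR = (a·d)/(b·c) = (142 × 246) / (237 × 74) = 34932 / 17538 = 1.99179

1.992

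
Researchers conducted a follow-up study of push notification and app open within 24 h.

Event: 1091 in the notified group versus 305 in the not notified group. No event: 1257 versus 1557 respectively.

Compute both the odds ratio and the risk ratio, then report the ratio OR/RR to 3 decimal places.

From the description: a = 1091, b = 1257, c = 305, d = 1557.
OR = (1091·1557)/(1257·305) = 1698687/383385 = 4.43076
Risk in exposed = 1091/2348 = 0.46465; risk in unexposed = 305/1862 = 0.16380; RR = 2.83665
OR/RR = 4.43076 / 2.83665 = 1.56197
The outcome is not rare, so the OR lies further from 1 than the RR.

1.562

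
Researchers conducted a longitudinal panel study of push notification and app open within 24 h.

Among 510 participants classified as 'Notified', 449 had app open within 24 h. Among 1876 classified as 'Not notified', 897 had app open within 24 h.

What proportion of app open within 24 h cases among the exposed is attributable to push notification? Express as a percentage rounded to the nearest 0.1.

From the description: a = 449, b = 61, c = 897, d = 979.
Risk in exposed = 449/510 = 0.88039; risk in unexposed = 897/1876 = 0.47814.
RR = 0.88039/0.47814 = 1.84127
AR% = (RR − 1)/RR × 100 = (1.84127 − 1)/1.84127 × 100 = 45.6895%

45.7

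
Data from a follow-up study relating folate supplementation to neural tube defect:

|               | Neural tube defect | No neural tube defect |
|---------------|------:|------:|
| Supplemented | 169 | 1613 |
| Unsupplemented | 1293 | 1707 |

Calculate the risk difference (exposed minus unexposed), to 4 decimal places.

-0.3362

Cells: a = 169, b = 1613, c = 1293, d = 1707.
Risk in exposed = 169/1782 = 0.094837; risk in unexposed = 1293/3000 = 0.431000.
Risk difference = 0.094837 − 0.431000 = -0.336163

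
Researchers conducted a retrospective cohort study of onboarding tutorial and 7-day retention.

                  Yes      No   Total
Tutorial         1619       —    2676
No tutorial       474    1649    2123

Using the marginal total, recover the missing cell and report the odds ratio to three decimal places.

5.329

The missing cell is in the exposed row: 2676 − 1619 = 1057.
So a = 1619, b = 1057, c = 474, d = 1649.
OR = (a·d)/(b·c) = (1619 × 1649) / (1057 × 474) = 2669731 / 501018 = 5.32861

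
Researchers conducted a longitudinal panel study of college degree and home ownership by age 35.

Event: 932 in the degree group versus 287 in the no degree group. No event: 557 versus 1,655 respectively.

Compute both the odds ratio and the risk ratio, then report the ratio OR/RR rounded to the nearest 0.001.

From the description: a = 932, b = 557, c = 287, d = 1655.
OR = (932·1655)/(557·287) = 1542460/159859 = 9.64888
Risk in exposed = 932/1489 = 0.62592; risk in unexposed = 287/1942 = 0.14779; RR = 4.23534
OR/RR = 9.64888 / 4.23534 = 2.27818
The outcome is not rare, so the OR lies further from 1 than the RR.

2.278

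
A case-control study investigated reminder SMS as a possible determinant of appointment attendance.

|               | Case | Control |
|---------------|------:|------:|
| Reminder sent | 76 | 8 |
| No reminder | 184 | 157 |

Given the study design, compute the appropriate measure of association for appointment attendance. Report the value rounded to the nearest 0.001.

8.106

Cells: a = 76, b = 8, c = 184, d = 157.
This is a case-control study: participants were sampled on outcome status, so risks in the source population cannot be estimated directly — relative risk is not valid here. The odds ratio is the appropriate measure.
OR = (a·d)/(b·c) = (76 × 157) / (8 × 184) = 11932 / 1472 = 8.10598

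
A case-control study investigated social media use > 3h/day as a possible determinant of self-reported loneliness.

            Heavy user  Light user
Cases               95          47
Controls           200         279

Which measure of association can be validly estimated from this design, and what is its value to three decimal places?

Reading the table with exposure as columns: a = 95 (Heavy user, case), b = 200 (Heavy user, non-case), c = 47 (Light user, case), d = 279.
This is a case-control study: participants were sampled on outcome status, so risks in the source population cannot be estimated directly — relative risk is not valid here. The odds ratio is the appropriate measure.
OR = (a·d)/(b·c) = (95 × 279) / (200 × 47) = 26505 / 9400 = 2.81968

2.820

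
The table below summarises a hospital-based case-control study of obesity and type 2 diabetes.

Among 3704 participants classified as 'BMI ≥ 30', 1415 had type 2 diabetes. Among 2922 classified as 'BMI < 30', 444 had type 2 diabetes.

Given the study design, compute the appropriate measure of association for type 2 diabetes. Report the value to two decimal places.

3.45

From the description: a = 1415, b = 2289, c = 444, d = 2478.
This is a hospital-based case-control study: participants were sampled on outcome status, so risks in the source population cannot be estimated directly — relative risk is not valid here. The odds ratio is the appropriate measure.
OR = (a·d)/(b·c) = (1415 × 2478) / (2289 × 444) = 3506370 / 1016316 = 3.45008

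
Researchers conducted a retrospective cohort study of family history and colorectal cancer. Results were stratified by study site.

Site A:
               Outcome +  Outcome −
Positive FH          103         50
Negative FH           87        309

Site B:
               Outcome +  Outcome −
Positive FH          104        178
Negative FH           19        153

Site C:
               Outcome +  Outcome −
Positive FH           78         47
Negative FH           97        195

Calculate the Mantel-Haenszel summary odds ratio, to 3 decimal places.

OR_MH = Σ(aᵢdᵢ/nᵢ) / Σ(bᵢcᵢ/nᵢ), where nᵢ is the stratum total.
Stratum 1 (Site A): n = 549; a·d/n = 103·309/549 = 57.9727; b·c/n = 50·87/549 = 7.9235
Stratum 2 (Site B): n = 454; a·d/n = 104·153/454 = 35.0485; b·c/n = 178·19/454 = 7.4493
Stratum 3 (Site C): n = 417; a·d/n = 78·195/417 = 36.4748; b·c/n = 47·97/417 = 10.9329
OR_MH = (57.9727 + 35.0485 + 36.4748) / (7.9235 + 7.4493 + 10.9329) = 129.4960 / 26.3057 = 4.92274

4.923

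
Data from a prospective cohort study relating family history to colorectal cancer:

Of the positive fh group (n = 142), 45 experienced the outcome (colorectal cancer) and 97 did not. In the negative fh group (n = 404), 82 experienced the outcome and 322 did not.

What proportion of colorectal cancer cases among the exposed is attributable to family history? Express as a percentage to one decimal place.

From the description: a = 45, b = 97, c = 82, d = 322.
Risk in exposed = 45/142 = 0.31690; risk in unexposed = 82/404 = 0.20297.
RR = 0.31690/0.20297 = 1.56132
AR% = (RR − 1)/RR × 100 = (1.56132 − 1)/1.56132 × 100 = 35.9516%

36.0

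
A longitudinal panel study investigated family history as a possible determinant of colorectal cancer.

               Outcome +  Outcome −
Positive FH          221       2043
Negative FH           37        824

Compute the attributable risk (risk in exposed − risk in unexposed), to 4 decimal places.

Cells: a = 221, b = 2043, c = 37, d = 824.
Risk in exposed = 221/2264 = 0.097615; risk in unexposed = 37/861 = 0.042973.
Risk difference = 0.097615 − 0.042973 = 0.054642

0.0546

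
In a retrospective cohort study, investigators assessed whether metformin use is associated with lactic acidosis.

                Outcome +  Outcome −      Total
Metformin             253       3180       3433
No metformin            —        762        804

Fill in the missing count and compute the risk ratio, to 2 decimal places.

1.41

The missing cell is in the unexposed row: 804 − 762 = 42.
So a = 253, b = 3180, c = 42, d = 762.
RR = [a/(a+b)] / [c/(c+d)] = (253/3433) / (42/804) = 0.07370/0.05224 = 1.41076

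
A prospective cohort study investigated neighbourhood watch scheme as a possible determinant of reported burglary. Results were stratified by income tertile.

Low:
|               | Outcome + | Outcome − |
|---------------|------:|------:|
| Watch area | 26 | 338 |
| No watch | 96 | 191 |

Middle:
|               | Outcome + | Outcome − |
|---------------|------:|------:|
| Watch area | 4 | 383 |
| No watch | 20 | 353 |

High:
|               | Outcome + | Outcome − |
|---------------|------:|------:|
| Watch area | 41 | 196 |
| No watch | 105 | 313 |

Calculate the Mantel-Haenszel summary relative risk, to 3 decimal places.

0.389

RR_MH = Σ(aᵢ·n₀ᵢ/nᵢ) / Σ(cᵢ·n₁ᵢ/nᵢ), with n₁ᵢ = aᵢ+bᵢ (exposed), n₀ᵢ = cᵢ+dᵢ (unexposed), nᵢ = n₁ᵢ+n₀ᵢ.
Stratum 1 (Low): n₁ = 364, n₀ = 287, n = 651; a·n₀/n = 26·287/651 = 11.4624; c·n₁/n = 96·364/651 = 53.6774
Stratum 2 (Middle): n₁ = 387, n₀ = 373, n = 760; a·n₀/n = 4·373/760 = 1.9632; c·n₁/n = 20·387/760 = 10.1842
Stratum 3 (High): n₁ = 237, n₀ = 418, n = 655; a·n₀/n = 41·418/655 = 26.1649; c·n₁/n = 105·237/655 = 37.9924
RR_MH = (11.4624 + 1.9632 + 26.1649) / (53.6774 + 10.1842 + 37.9924) = 39.5904 / 101.8540 = 0.38870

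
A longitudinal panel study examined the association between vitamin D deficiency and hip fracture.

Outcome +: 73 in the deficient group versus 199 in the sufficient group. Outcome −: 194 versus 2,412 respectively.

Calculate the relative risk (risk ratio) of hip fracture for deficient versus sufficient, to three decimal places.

From the description: a = 73, b = 194, c = 199, d = 2412.
Risk in exposed = 73/267 = 0.27341; risk in unexposed = 199/2611 = 0.07622.
RR = 0.27341 / 0.07622 = 3.58728
The risk among the exposed is 3.59 times that among the unexposed.

3.587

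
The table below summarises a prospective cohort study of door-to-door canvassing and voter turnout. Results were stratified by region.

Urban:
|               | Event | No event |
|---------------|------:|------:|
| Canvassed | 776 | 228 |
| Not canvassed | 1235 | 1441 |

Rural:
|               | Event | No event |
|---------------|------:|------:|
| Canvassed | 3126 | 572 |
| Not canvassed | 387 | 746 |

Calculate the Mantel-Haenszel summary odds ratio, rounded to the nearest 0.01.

OR_MH = Σ(aᵢdᵢ/nᵢ) / Σ(bᵢcᵢ/nᵢ), where nᵢ is the stratum total.
Stratum 1 (Urban): n = 3680; a·d/n = 776·1441/3680 = 303.8630; b·c/n = 228·1235/3680 = 76.5163
Stratum 2 (Rural): n = 4831; a·d/n = 3126·746/4831 = 482.7150; b·c/n = 572·387/4831 = 45.8216
OR_MH = (303.8630 + 482.7150) / (76.5163 + 45.8216) = 786.5780 / 122.3379 = 6.42955

6.43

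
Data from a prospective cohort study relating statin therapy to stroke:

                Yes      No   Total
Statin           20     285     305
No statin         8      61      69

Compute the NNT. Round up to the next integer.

20

Risk in treated group = 20/305 = 0.06557; risk in control = 8/69 = 0.11594.
Absolute risk reduction = 0.11594 − 0.06557 = 0.05037
NNT = 1 / ARR = 1 / 0.05037 = 19.854 → round up → 20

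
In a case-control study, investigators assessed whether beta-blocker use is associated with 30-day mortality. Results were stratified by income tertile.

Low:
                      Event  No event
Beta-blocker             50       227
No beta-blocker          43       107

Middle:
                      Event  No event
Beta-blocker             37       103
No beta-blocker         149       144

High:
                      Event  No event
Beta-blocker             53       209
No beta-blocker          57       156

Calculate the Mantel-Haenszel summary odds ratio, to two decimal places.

OR_MH = Σ(aᵢdᵢ/nᵢ) / Σ(bᵢcᵢ/nᵢ), where nᵢ is the stratum total.
Stratum 1 (Low): n = 427; a·d/n = 50·107/427 = 12.5293; b·c/n = 227·43/427 = 22.8595
Stratum 2 (Middle): n = 433; a·d/n = 37·144/433 = 12.3048; b·c/n = 103·149/433 = 35.4434
Stratum 3 (High): n = 475; a·d/n = 53·156/475 = 17.4063; b·c/n = 209·57/475 = 25.0800
OR_MH = (12.5293 + 12.3048 + 17.4063) / (22.8595 + 35.4434 + 25.0800) = 42.2404 / 83.3829 = 0.50658

0.51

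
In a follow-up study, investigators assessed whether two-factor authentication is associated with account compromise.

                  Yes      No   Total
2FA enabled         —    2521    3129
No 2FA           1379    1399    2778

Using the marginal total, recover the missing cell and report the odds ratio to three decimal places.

0.245

The missing cell is in the exposed row: 3129 − 2521 = 608.
So a = 608, b = 2521, c = 1379, d = 1399.
OR = (a·d)/(b·c) = (608 × 1399) / (2521 × 1379) = 850592 / 3476459 = 0.24467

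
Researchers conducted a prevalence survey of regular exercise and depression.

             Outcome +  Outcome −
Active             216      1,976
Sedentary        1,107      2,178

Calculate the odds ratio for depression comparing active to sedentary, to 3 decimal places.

0.215

Cells: a = 216, b = 1976, c = 1107, d = 2178.
OR = (a·d)/(b·c) = (216 × 2178) / (1976 × 1107) = 470448 / 2187432 = 0.21507
Exposure is associated with lower odds of depression (OR = 0.22 < 1).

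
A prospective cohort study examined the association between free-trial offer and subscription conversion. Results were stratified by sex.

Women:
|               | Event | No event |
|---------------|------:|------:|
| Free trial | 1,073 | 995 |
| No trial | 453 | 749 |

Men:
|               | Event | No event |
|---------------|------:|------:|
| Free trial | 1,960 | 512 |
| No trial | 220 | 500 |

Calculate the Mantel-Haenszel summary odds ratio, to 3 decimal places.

OR_MH = Σ(aᵢdᵢ/nᵢ) / Σ(bᵢcᵢ/nᵢ), where nᵢ is the stratum total.
Stratum 1 (Women): n = 3270; a·d/n = 1073·749/3270 = 245.7728; b·c/n = 995·453/3270 = 137.8394
Stratum 2 (Men): n = 3192; a·d/n = 1960·500/3192 = 307.0175; b·c/n = 512·220/3192 = 35.2882
OR_MH = (245.7728 + 307.0175) / (137.8394 + 35.2882) = 552.7903 / 173.1277 = 3.19296

3.193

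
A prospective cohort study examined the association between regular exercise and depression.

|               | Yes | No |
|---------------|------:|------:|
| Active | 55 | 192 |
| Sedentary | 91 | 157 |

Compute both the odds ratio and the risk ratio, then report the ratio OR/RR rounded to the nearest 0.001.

0.814

Cells: a = 55, b = 192, c = 91, d = 157.
OR = (55·157)/(192·91) = 8635/17472 = 0.49422
Risk in exposed = 55/247 = 0.22267; risk in unexposed = 91/248 = 0.36694; RR = 0.60684
OR/RR = 0.49422 / 0.60684 = 0.81441
The outcome is not rare, so the OR lies further from 1 than the RR.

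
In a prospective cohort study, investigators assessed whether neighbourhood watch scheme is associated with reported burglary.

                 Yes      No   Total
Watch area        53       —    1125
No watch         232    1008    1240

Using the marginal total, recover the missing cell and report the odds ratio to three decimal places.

0.215

The missing cell is in the exposed row: 1125 − 53 = 1072.
So a = 53, b = 1072, c = 232, d = 1008.
OR = (a·d)/(b·c) = (53 × 1008) / (1072 × 232) = 53424 / 248704 = 0.21481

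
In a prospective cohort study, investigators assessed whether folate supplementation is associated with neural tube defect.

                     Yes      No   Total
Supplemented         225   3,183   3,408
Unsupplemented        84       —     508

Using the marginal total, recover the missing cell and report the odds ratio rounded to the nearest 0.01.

0.36

The missing cell is in the unexposed row: 508 − 84 = 424.
So a = 225, b = 3183, c = 84, d = 424.
OR = (a·d)/(b·c) = (225 × 424) / (3183 × 84) = 95400 / 267372 = 0.35681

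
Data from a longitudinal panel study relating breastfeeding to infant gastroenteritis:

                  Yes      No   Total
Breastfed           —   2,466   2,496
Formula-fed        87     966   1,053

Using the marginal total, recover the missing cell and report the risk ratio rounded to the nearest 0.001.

The missing cell is in the exposed row: 2496 − 2466 = 30.
So a = 30, b = 2466, c = 87, d = 966.
RR = [a/(a+b)] / [c/(c+d)] = (30/2496) / (87/1053) = 0.01202/0.08262 = 0.14547

0.145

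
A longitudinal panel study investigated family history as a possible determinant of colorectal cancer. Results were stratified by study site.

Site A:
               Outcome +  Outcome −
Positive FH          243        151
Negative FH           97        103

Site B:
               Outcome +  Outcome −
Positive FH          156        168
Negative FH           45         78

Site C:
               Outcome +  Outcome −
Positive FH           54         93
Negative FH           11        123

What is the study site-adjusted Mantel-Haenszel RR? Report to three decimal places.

RR_MH = Σ(aᵢ·n₀ᵢ/nᵢ) / Σ(cᵢ·n₁ᵢ/nᵢ), with n₁ᵢ = aᵢ+bᵢ (exposed), n₀ᵢ = cᵢ+dᵢ (unexposed), nᵢ = n₁ᵢ+n₀ᵢ.
Stratum 1 (Site A): n₁ = 394, n₀ = 200, n = 594; a·n₀/n = 243·200/594 = 81.8182; c·n₁/n = 97·394/594 = 64.3401
Stratum 2 (Site B): n₁ = 324, n₀ = 123, n = 447; a·n₀/n = 156·123/447 = 42.9262; c·n₁/n = 45·324/447 = 32.6174
Stratum 3 (Site C): n₁ = 147, n₀ = 134, n = 281; a·n₀/n = 54·134/281 = 25.7509; c·n₁/n = 11·147/281 = 5.7544
RR_MH = (81.8182 + 42.9262 + 25.7509) / (64.3401 + 32.6174 + 5.7544) = 150.4952 / 102.7120 = 1.46522

1.465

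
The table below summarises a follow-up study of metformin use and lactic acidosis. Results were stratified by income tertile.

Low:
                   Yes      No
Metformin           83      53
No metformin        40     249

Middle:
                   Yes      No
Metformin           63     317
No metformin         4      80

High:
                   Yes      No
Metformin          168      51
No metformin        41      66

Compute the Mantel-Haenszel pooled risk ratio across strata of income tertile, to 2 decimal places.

2.82

RR_MH = Σ(aᵢ·n₀ᵢ/nᵢ) / Σ(cᵢ·n₁ᵢ/nᵢ), with n₁ᵢ = aᵢ+bᵢ (exposed), n₀ᵢ = cᵢ+dᵢ (unexposed), nᵢ = n₁ᵢ+n₀ᵢ.
Stratum 1 (Low): n₁ = 136, n₀ = 289, n = 425; a·n₀/n = 83·289/425 = 56.4400; c·n₁/n = 40·136/425 = 12.8000
Stratum 2 (Middle): n₁ = 380, n₀ = 84, n = 464; a·n₀/n = 63·84/464 = 11.4052; c·n₁/n = 4·380/464 = 3.2759
Stratum 3 (High): n₁ = 219, n₀ = 107, n = 326; a·n₀/n = 168·107/326 = 55.1411; c·n₁/n = 41·219/326 = 27.5429
RR_MH = (56.4400 + 11.4052 + 55.1411) / (12.8000 + 3.2759 + 27.5429) = 122.9863 / 43.6188 = 2.81957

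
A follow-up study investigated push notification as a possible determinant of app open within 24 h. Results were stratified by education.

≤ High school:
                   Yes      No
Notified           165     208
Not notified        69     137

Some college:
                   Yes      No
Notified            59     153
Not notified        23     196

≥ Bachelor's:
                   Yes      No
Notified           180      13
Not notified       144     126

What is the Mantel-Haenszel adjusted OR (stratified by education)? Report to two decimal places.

3.10

OR_MH = Σ(aᵢdᵢ/nᵢ) / Σ(bᵢcᵢ/nᵢ), where nᵢ is the stratum total.
Stratum 1 (≤ High school): n = 579; a·d/n = 165·137/579 = 39.0415; b·c/n = 208·69/579 = 24.7876
Stratum 2 (Some college): n = 431; a·d/n = 59·196/431 = 26.8306; b·c/n = 153·23/431 = 8.1647
Stratum 3 (≥ Bachelor's): n = 463; a·d/n = 180·126/463 = 48.9849; b·c/n = 13·144/463 = 4.0432
OR_MH = (39.0415 + 26.8306 + 48.9849) / (24.7876 + 8.1647 + 4.0432) = 114.8570 / 36.9955 = 3.10462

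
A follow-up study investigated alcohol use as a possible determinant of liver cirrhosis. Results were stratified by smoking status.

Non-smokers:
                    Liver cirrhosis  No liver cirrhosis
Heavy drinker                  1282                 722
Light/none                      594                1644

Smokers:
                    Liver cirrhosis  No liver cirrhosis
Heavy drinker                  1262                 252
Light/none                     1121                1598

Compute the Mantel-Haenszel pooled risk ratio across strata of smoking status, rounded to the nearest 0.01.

RR_MH = Σ(aᵢ·n₀ᵢ/nᵢ) / Σ(cᵢ·n₁ᵢ/nᵢ), with n₁ᵢ = aᵢ+bᵢ (exposed), n₀ᵢ = cᵢ+dᵢ (unexposed), nᵢ = n₁ᵢ+n₀ᵢ.
Stratum 1 (Non-smokers): n₁ = 2004, n₀ = 2238, n = 4242; a·n₀/n = 1282·2238/4242 = 676.3593; c·n₁/n = 594·2004/4242 = 280.6167
Stratum 2 (Smokers): n₁ = 1514, n₀ = 2719, n = 4233; a·n₀/n = 1262·2719/4233 = 810.6256; c·n₁/n = 1121·1514/4233 = 400.9435
RR_MH = (676.3593 + 810.6256) / (280.6167 + 400.9435) = 1486.9848 / 681.5602 = 2.18174

2.18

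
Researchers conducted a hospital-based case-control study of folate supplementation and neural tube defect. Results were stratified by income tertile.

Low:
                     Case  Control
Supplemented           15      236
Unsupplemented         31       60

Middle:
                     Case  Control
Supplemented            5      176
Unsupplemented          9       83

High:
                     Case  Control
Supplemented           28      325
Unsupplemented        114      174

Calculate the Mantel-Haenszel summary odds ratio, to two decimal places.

OR_MH = Σ(aᵢdᵢ/nᵢ) / Σ(bᵢcᵢ/nᵢ), where nᵢ is the stratum total.
Stratum 1 (Low): n = 342; a·d/n = 15·60/342 = 2.6316; b·c/n = 236·31/342 = 21.3918
Stratum 2 (Middle): n = 273; a·d/n = 5·83/273 = 1.5201; b·c/n = 176·9/273 = 5.8022
Stratum 3 (High): n = 641; a·d/n = 28·174/641 = 7.6006; b·c/n = 325·114/641 = 57.8003
OR_MH = (2.6316 + 1.5201 + 7.6006) / (21.3918 + 5.8022 + 57.8003) = 11.7523 / 84.9943 = 0.13827

0.14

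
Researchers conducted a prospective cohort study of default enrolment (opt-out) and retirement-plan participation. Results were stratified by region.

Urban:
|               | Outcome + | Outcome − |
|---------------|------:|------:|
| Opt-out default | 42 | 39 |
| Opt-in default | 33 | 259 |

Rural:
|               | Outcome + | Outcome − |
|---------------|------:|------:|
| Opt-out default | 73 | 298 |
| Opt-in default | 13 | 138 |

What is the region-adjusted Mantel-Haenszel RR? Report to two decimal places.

RR_MH = Σ(aᵢ·n₀ᵢ/nᵢ) / Σ(cᵢ·n₁ᵢ/nᵢ), with n₁ᵢ = aᵢ+bᵢ (exposed), n₀ᵢ = cᵢ+dᵢ (unexposed), nᵢ = n₁ᵢ+n₀ᵢ.
Stratum 1 (Urban): n₁ = 81, n₀ = 292, n = 373; a·n₀/n = 42·292/373 = 32.8794; c·n₁/n = 33·81/373 = 7.1662
Stratum 2 (Rural): n₁ = 371, n₀ = 151, n = 522; a·n₀/n = 73·151/522 = 21.1169; c·n₁/n = 13·371/522 = 9.2395
RR_MH = (32.8794 + 21.1169) / (7.1662 + 9.2395) = 53.9962 / 16.4057 = 3.29131

3.29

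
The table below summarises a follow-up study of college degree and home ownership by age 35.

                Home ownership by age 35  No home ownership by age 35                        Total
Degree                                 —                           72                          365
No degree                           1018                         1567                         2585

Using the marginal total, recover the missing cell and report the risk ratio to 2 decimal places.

The missing cell is in the exposed row: 365 − 72 = 293.
So a = 293, b = 72, c = 1018, d = 1567.
RR = [a/(a+b)] / [c/(c+d)] = (293/365) / (1018/2585) = 0.80274/0.39381 = 2.03839

2.04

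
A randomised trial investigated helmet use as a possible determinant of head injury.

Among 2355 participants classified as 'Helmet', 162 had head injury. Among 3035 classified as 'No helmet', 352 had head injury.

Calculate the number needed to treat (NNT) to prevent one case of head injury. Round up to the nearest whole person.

22

Risk in treated group = 162/2355 = 0.06879; risk in control = 352/3035 = 0.11598.
Absolute risk reduction = 0.11598 − 0.06879 = 0.04719
NNT = 1 / ARR = 1 / 0.04719 = 21.191 → round up → 22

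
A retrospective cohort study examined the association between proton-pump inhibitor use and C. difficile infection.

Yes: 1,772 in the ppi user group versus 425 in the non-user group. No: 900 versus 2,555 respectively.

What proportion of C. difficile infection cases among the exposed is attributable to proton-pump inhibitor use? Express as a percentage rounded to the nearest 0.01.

78.49

From the description: a = 1772, b = 900, c = 425, d = 2555.
Risk in exposed = 1772/2672 = 0.66317; risk in unexposed = 425/2980 = 0.14262.
RR = 0.66317/0.14262 = 4.65002
AR% = (RR − 1)/RR × 100 = (4.65002 − 1)/4.65002 × 100 = 78.4947%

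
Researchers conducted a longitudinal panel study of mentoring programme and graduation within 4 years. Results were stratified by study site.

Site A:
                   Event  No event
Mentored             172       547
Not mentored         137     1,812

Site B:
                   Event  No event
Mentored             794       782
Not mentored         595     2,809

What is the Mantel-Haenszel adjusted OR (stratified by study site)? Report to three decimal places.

OR_MH = Σ(aᵢdᵢ/nᵢ) / Σ(bᵢcᵢ/nᵢ), where nᵢ is the stratum total.
Stratum 1 (Site A): n = 2668; a·d/n = 172·1812/2668 = 116.8156; b·c/n = 547·137/2668 = 28.0881
Stratum 2 (Site B): n = 4980; a·d/n = 794·2809/4980 = 447.8606; b·c/n = 782·595/4980 = 93.4317
OR_MH = (116.8156 + 447.8606) / (28.0881 + 93.4317) = 564.6762 / 121.5198 = 4.64678

4.647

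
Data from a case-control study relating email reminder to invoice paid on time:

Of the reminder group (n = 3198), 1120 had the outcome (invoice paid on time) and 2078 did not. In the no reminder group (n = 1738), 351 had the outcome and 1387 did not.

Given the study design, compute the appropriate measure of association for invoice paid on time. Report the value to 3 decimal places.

2.130

From the description: a = 1120, b = 2078, c = 351, d = 1387.
This is a case-control study: participants were sampled on outcome status, so risks in the source population cannot be estimated directly — relative risk is not valid here. The odds ratio is the appropriate measure.
OR = (a·d)/(b·c) = (1120 × 1387) / (2078 × 351) = 1553440 / 729378 = 2.12981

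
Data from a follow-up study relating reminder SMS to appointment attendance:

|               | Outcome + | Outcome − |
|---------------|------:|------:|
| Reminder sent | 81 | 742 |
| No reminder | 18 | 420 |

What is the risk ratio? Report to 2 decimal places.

2.39

Cells: a = 81, b = 742, c = 18, d = 420.
Risk in exposed = 81/823 = 0.09842; risk in unexposed = 18/438 = 0.04110.
RR = 0.09842 / 0.04110 = 2.39490
The risk among the exposed is 2.39 times that among the unexposed.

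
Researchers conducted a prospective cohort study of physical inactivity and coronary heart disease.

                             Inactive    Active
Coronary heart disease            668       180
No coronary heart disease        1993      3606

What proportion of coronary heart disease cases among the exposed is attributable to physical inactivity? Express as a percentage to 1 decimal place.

81.1

Reading the table with exposure as columns: a = 668 (Inactive, case), b = 1993 (Inactive, non-case), c = 180 (Active, case), d = 3606.
Risk in exposed = 668/2661 = 0.25103; risk in unexposed = 180/3786 = 0.04754.
RR = 0.25103/0.04754 = 5.28007
AR% = (RR − 1)/RR × 100 = (5.28007 − 1)/5.28007 × 100 = 81.0609%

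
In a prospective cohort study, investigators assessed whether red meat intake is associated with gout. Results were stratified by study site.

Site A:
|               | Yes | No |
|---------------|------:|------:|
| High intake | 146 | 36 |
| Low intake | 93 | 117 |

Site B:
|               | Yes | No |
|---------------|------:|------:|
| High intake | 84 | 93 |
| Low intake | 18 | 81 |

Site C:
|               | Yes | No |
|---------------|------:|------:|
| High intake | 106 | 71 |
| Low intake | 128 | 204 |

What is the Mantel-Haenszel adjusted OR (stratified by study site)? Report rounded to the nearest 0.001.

OR_MH = Σ(aᵢdᵢ/nᵢ) / Σ(bᵢcᵢ/nᵢ), where nᵢ is the stratum total.
Stratum 1 (Site A): n = 392; a·d/n = 146·117/392 = 43.5765; b·c/n = 36·93/392 = 8.5408
Stratum 2 (Site B): n = 276; a·d/n = 84·81/276 = 24.6522; b·c/n = 93·18/276 = 6.0652
Stratum 3 (Site C): n = 509; a·d/n = 106·204/509 = 42.4833; b·c/n = 71·128/509 = 17.8546
OR_MH = (43.5765 + 24.6522 + 42.4833) / (8.5408 + 6.0652 + 17.8546) = 110.7120 / 32.4607 = 3.41065

3.411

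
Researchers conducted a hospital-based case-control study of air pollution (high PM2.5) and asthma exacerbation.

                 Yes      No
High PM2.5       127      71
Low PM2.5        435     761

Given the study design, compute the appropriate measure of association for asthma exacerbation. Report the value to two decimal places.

3.13

Cells: a = 127, b = 71, c = 435, d = 761.
This is a hospital-based case-control study: participants were sampled on outcome status, so risks in the source population cannot be estimated directly — relative risk is not valid here. The odds ratio is the appropriate measure.
OR = (a·d)/(b·c) = (127 × 761) / (71 × 435) = 96647 / 30885 = 3.12925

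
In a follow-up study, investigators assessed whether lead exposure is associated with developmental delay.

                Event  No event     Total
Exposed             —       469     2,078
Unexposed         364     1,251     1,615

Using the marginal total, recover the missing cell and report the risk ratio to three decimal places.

3.435

The missing cell is in the exposed row: 2078 − 469 = 1609.
So a = 1609, b = 469, c = 364, d = 1251.
RR = [a/(a+b)] / [c/(c+d)] = (1609/2078) / (364/1615) = 0.77430/0.22539 = 3.43543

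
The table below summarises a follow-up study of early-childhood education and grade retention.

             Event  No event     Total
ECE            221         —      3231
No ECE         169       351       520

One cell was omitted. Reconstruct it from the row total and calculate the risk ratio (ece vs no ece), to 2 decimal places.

0.21

The missing cell is in the exposed row: 3231 − 221 = 3010.
So a = 221, b = 3010, c = 169, d = 351.
RR = [a/(a+b)] / [c/(c+d)] = (221/3231) / (169/520) = 0.06840/0.32500 = 0.21046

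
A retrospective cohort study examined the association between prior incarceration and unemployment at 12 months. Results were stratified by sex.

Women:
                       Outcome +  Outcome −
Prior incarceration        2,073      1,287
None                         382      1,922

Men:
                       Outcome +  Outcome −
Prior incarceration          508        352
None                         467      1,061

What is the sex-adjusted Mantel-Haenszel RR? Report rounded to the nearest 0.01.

RR_MH = Σ(aᵢ·n₀ᵢ/nᵢ) / Σ(cᵢ·n₁ᵢ/nᵢ), with n₁ᵢ = aᵢ+bᵢ (exposed), n₀ᵢ = cᵢ+dᵢ (unexposed), nᵢ = n₁ᵢ+n₀ᵢ.
Stratum 1 (Women): n₁ = 3360, n₀ = 2304, n = 5664; a·n₀/n = 2073·2304/5664 = 843.2542; c·n₁/n = 382·3360/5664 = 226.6102
Stratum 2 (Men): n₁ = 860, n₀ = 1528, n = 2388; a·n₀/n = 508·1528/2388 = 325.0519; c·n₁/n = 467·860/2388 = 168.1826
RR_MH = (843.2542 + 325.0519) / (226.6102 + 168.1826) = 1168.3062 / 394.7927 = 2.95929

2.96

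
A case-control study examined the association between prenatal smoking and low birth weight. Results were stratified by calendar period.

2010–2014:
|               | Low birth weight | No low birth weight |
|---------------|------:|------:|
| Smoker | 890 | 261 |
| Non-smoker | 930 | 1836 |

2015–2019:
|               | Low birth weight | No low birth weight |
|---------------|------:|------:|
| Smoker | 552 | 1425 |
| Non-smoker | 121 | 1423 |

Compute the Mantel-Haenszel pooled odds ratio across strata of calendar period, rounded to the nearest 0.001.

5.771

OR_MH = Σ(aᵢdᵢ/nᵢ) / Σ(bᵢcᵢ/nᵢ), where nᵢ is the stratum total.
Stratum 1 (2010–2014): n = 3917; a·d/n = 890·1836/3917 = 417.1662; b·c/n = 261·930/3917 = 61.9683
Stratum 2 (2015–2019): n = 3521; a·d/n = 552·1423/3521 = 223.0889; b·c/n = 1425·121/3521 = 48.9705
OR_MH = (417.1662 + 223.0889) / (61.9683 + 48.9705) = 640.2551 / 110.9388 = 5.77125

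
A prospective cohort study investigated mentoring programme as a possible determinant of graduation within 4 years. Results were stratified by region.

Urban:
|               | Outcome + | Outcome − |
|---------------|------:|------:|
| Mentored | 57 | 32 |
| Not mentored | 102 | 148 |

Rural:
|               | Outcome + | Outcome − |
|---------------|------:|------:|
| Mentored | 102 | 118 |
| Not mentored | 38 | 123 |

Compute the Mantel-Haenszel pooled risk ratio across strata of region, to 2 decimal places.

1.75

RR_MH = Σ(aᵢ·n₀ᵢ/nᵢ) / Σ(cᵢ·n₁ᵢ/nᵢ), with n₁ᵢ = aᵢ+bᵢ (exposed), n₀ᵢ = cᵢ+dᵢ (unexposed), nᵢ = n₁ᵢ+n₀ᵢ.
Stratum 1 (Urban): n₁ = 89, n₀ = 250, n = 339; a·n₀/n = 57·250/339 = 42.0354; c·n₁/n = 102·89/339 = 26.7788
Stratum 2 (Rural): n₁ = 220, n₀ = 161, n = 381; a·n₀/n = 102·161/381 = 43.1024; c·n₁/n = 38·220/381 = 21.9423
RR_MH = (42.0354 + 43.1024) / (26.7788 + 21.9423) = 85.1378 / 48.7210 = 1.74745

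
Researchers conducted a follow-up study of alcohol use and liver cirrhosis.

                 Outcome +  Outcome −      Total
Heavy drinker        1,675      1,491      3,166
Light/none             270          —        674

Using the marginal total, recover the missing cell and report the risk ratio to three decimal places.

1.321

The missing cell is in the unexposed row: 674 − 270 = 404.
So a = 1675, b = 1491, c = 270, d = 404.
RR = [a/(a+b)] / [c/(c+d)] = (1675/3166) / (270/674) = 0.52906/0.40059 = 1.32069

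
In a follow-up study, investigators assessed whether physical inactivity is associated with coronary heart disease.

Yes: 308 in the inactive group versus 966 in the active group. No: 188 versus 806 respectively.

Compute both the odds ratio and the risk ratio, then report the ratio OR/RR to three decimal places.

1.200

From the description: a = 308, b = 188, c = 966, d = 806.
OR = (308·806)/(188·966) = 248248/181608 = 1.36694
Risk in exposed = 308/496 = 0.62097; risk in unexposed = 966/1772 = 0.54515; RR = 1.13908
OR/RR = 1.36694 / 1.13908 = 1.20004
The outcome is not rare, so the OR lies further from 1 than the RR.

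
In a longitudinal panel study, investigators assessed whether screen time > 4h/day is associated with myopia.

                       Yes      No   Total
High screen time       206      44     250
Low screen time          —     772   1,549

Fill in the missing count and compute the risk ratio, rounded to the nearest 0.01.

The missing cell is in the unexposed row: 1549 − 772 = 777.
So a = 206, b = 44, c = 777, d = 772.
RR = [a/(a+b)] / [c/(c+d)] = (206/250) / (777/1549) = 0.82400/0.50161 = 1.64270

1.64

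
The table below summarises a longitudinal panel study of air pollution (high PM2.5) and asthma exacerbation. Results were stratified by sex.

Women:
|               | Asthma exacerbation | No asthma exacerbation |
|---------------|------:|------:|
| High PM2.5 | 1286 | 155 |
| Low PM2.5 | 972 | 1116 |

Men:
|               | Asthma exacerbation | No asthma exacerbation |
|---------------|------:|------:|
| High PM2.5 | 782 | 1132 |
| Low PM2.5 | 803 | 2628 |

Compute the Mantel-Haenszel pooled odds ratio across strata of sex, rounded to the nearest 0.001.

3.719

OR_MH = Σ(aᵢdᵢ/nᵢ) / Σ(bᵢcᵢ/nᵢ), where nᵢ is the stratum total.
Stratum 1 (Women): n = 3529; a·d/n = 1286·1116/3529 = 406.6806; b·c/n = 155·972/3529 = 42.6920
Stratum 2 (Men): n = 5345; a·d/n = 782·2628/5345 = 384.4894; b·c/n = 1132·803/5345 = 170.0647
OR_MH = (406.6806 + 384.4894) / (42.6920 + 170.0647) = 791.1701 / 212.7567 = 3.71866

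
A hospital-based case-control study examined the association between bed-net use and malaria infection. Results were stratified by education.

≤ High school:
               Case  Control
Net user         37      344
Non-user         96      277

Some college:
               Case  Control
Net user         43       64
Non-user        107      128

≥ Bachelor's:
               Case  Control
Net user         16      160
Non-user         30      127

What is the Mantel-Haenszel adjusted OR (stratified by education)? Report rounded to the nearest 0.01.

OR_MH = Σ(aᵢdᵢ/nᵢ) / Σ(bᵢcᵢ/nᵢ), where nᵢ is the stratum total.
Stratum 1 (≤ High school): n = 754; a·d/n = 37·277/754 = 13.5928; b·c/n = 344·96/754 = 43.7984
Stratum 2 (Some college): n = 342; a·d/n = 43·128/342 = 16.0936; b·c/n = 64·107/342 = 20.0234
Stratum 3 (≥ Bachelor's): n = 333; a·d/n = 16·127/333 = 6.1021; b·c/n = 160·30/333 = 14.4144
OR_MH = (13.5928 + 16.0936 + 6.1021) / (43.7984 + 20.0234 + 14.4144) = 35.7885 / 78.2362 = 0.45744

0.46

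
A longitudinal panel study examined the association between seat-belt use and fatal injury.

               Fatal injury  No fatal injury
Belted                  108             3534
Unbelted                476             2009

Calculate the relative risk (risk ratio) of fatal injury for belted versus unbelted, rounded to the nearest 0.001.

Cells: a = 108, b = 3534, c = 476, d = 2009.
Risk in exposed = 108/3642 = 0.02965; risk in unexposed = 476/2485 = 0.19155.
RR = 0.02965 / 0.19155 = 0.15481
The risk is 85% lower among the exposed than among the unexposed.

0.155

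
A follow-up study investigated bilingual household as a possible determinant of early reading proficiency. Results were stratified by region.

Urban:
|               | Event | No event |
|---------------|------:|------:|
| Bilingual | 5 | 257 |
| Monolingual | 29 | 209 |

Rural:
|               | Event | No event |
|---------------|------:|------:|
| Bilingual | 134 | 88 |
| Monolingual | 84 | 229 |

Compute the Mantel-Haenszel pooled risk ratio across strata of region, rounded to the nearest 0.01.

1.61

RR_MH = Σ(aᵢ·n₀ᵢ/nᵢ) / Σ(cᵢ·n₁ᵢ/nᵢ), with n₁ᵢ = aᵢ+bᵢ (exposed), n₀ᵢ = cᵢ+dᵢ (unexposed), nᵢ = n₁ᵢ+n₀ᵢ.
Stratum 1 (Urban): n₁ = 262, n₀ = 238, n = 500; a·n₀/n = 5·238/500 = 2.3800; c·n₁/n = 29·262/500 = 15.1960
Stratum 2 (Rural): n₁ = 222, n₀ = 313, n = 535; a·n₀/n = 134·313/535 = 78.3963; c·n₁/n = 84·222/535 = 34.8561
RR_MH = (2.3800 + 78.3963) / (15.1960 + 34.8561) = 80.7763 / 50.0521 = 1.61384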